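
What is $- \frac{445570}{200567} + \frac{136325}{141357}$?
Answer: $- \frac{35642142215}{28351549419} \approx -1.2571$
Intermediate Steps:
$- \frac{445570}{200567} + \frac{136325}{141357} = - \frac{35642142215}{28351549419}$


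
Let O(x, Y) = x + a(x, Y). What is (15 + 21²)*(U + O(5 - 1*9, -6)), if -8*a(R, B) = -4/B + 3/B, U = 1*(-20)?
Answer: -21907/2 ≈ -10954.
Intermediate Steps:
U = -20
a(R, B) = 1/(8*B) (a(R, B) = -(-4/B + 3/B)/8 = -(-1)/(8*B) = 1/(8*B))
O(x, Y) = x + 1/(8*Y)
(15 + 21²)*(U + O(5 - 1*9, -6)) = (15 + 21²)*(-20 + ((5 - 1*9) + (⅛)/(-6))) = (15 + 441)*(-20 + ((5 - 9) + (⅛)*(-⅙))) = 456*(-20 + (-4 - 1/48)) = 456*(-20 - 193/48) = 456*(-1153/48) = -21907/2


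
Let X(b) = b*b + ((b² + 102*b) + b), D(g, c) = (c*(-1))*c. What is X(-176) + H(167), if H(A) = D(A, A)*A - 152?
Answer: -4613791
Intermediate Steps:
D(g, c) = -c² (D(g, c) = (-c)*c = -c²)
X(b) = 2*b² + 103*b (X(b) = b² + (b² + 103*b) = 2*b² + 103*b)
H(A) = -152 - A³ (H(A) = (-A²)*A - 152 = -A³ - 152 = -152 - A³)
X(-176) + H(167) = -176*(103 + 2*(-176)) + (-152 - 1*167³) = -176*(103 - 352) + (-152 - 1*4657463) = -176*(-249) + (-152 - 4657463) = 43824 - 4657615 = -4613791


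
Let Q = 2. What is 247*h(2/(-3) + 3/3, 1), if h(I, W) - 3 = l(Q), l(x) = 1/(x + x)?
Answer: 3211/4 ≈ 802.75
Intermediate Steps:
l(x) = 1/(2*x)
h(I, W) = 13/4 (h(I, W) = 3 + (1/2)/2 = 3 + (1/2)*(1/2) = 3 + 1/4 = 13/4)
247*h(2/(-3) + 3/3, 1) = 247*(13/4) = 3211/4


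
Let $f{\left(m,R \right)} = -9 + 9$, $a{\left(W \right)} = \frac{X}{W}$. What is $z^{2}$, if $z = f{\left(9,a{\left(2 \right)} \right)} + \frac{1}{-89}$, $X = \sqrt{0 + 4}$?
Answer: $\frac{1}{7921} \approx 0.00012625$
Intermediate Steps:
$X = 2$ ($X = \sqrt{4} = 2$)
$a{\left(W \right)} = \frac{2}{W}$
$f{\left(m,R \right)} = 0$
$z = - \frac{1}{89}$ ($z = 0 + \frac{1}{-89} = 0 - \frac{1}{89} = - \frac{1}{89} \approx -0.011236$)
$z^{2} = \left(- \frac{1}{89}\right)^{2} = \frac{1}{7921}$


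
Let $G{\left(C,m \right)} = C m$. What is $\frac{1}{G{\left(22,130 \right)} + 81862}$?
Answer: $\frac{1}{84722} \approx 1.1803 \cdot 10^{-5}$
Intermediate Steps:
$\frac{1}{G{\left(22,130 \right)} + 81862} = \frac{1}{22 \cdot 130 + 81862} = \frac{1}{2860 + 81862} = \frac{1}{84722}$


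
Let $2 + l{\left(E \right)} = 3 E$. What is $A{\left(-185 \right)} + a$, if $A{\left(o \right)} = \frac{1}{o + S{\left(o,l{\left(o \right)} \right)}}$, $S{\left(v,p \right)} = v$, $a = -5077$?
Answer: $- \frac{1878491}{370} \approx -5077.0$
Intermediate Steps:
$l{\left(E \right)} = -2 + 3 E$
$A{\left(o \right)} = \frac{1}{2 o}$ ($A{\left(o \right)} = \frac{1}{o + o} = \frac{1}{2 o}$)
$A{\left(-185 \right)} + a = \frac{1}{2 \left(-185\right)} - 5077 = \frac{1}{2} \left(- \frac{1}{185}\right) - 5077 = - \frac{1}{370} - 5077 = - \frac{1878491}{370}$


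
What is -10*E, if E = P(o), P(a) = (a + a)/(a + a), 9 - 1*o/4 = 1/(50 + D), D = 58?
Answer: -10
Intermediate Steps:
o = 971/27 (o = 36 - 4/(50 + 58) = 36 - 4/108 = 36 - 4*1/108 = 36 - 1/27 = 971/27 ≈ 35.963)
P(a) = 1 (P(a) = (2*a)/((2*a)) = (2*a)*(1/(2*a)) = 1)
E = 1
-10*E = -10*1 = -10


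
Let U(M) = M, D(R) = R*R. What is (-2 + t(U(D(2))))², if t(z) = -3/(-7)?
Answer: 121/49 ≈ 2.4694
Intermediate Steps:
D(R) = R²
t(z) = 3/7 (t(z) = -3*(-⅐) = 3/7)
(-2 + t(U(D(2))))² = (-2 + 3/7)² = (-11/7)² = 121/49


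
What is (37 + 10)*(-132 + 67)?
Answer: -3055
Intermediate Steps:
(37 + 10)*(-132 + 67) = 47*(-65) = -3055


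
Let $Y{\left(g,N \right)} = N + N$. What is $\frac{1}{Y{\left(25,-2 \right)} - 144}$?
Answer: $- \frac{1}{148} \approx -0.0067568$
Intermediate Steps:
$Y{\left(g,N \right)} = 2 N$
$\frac{1}{Y{\left(25,-2 \right)} - 144} = \frac{1}{2 \left(-2\right) - 144} = \frac{1}{-4 - 144} = \frac{1}{-148} = - \frac{1}{148}$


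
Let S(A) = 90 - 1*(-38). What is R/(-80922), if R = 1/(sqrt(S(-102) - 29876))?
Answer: I*sqrt(7437)/1203633828 ≈ 7.1648e-8*I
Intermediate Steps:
S(A) = 128 (S(A) = 90 + 38 = 128)
R = -I*sqrt(7437)/14874 (R = 1/(sqrt(128 - 29876)) = 1/(sqrt(-29748)) = 1/(2*I*sqrt(7437)) = -I*sqrt(7437)/14874 ≈ -0.0057979*I)
R/(-80922) = -I*sqrt(7437)/14874/(-80922) = -I*sqrt(7437)/14874*(-1/80922) = I*sqrt(7437)/1203633828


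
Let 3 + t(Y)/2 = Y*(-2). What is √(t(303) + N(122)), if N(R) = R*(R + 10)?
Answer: 3*√1654 ≈ 122.01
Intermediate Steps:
N(R) = R*(10 + R)
t(Y) = -6 - 4*Y (t(Y) = -6 + 2*(Y*(-2)) = -6 + 2*(-2*Y) = -6 - 4*Y)
√(t(303) + N(122)) = √((-6 - 4*303) + 122*(10 + 122)) = √((-6 - 1212) + 122*132) = √(-1218 + 16104) = √14886 = 3*√1654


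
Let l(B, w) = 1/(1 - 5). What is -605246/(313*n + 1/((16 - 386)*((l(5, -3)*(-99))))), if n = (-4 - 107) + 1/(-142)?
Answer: 1574081429580/90362895269 ≈ 17.420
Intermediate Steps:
l(B, w) = -¼ (l(B, w) = 1/(-4) = -¼)
n = -15763/142 (n = -111 - 1/142 = -15763/142 ≈ -111.01)
-605246/(313*n + 1/((16 - 386)*((l(5, -3)*(-99))))) = -605246/(313*(-15763/142) + 1/((16 - 386)*((-¼*(-99))))) = -605246/(-4933819/142 + 1/((-370)*(99/4))) = -605246/(-4933819/142 - 1/370*4/99) = -605246/(-4933819/142 - 2/18315) = -605246/(-90362895269/2600730) = -605246*(-2600730/90362895269) = 1574081429580/90362895269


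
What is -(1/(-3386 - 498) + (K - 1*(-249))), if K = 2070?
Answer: -9006995/3884 ≈ -2319.0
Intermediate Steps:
-(1/(-3386 - 498) + (K - 1*(-249))) = -(1/(-3386 - 498) + (2070 - 1*(-249))) = -(1/(-3884) + (2070 + 249)) = -(-1/3884 + 2319) = -1*9006995/3884 = -9006995/3884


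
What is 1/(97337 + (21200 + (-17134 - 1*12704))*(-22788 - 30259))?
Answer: 1/458317323 ≈ 2.1819e-9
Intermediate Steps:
1/(97337 + (21200 + (-17134 - 1*12704))*(-22788 - 30259)) = 1/(97337 + (21200 + (-17134 - 12704))*(-53047)) = 1/(97337 + (21200 - 29838)*(-53047)) = 1/(97337 - 8638*(-53047)) = 1/(97337 + 458219986) = 1/458317323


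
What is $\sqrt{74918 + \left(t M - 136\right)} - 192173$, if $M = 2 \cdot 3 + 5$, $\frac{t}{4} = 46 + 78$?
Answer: $-192173 + \sqrt{80238} \approx -1.9189 \cdot 10^{5}$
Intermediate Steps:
$t = 496$ ($t = 4 \left(46 + 78\right) = 4 \cdot 124 = 496$)
$M = 11$ ($M = 6 + 5 = 11$)
$\sqrt{74918 + \left(t M - 136\right)} - 192173 = \sqrt{74918 + \left(496 \cdot 11 - 136\right)} - 192173 = \sqrt{74918 + \left(5456 - 136\right)} - 192173 = \sqrt{74918 + 5320} - 192173 = \sqrt{80238} - 192173 = -192173 + \sqrt{80238}$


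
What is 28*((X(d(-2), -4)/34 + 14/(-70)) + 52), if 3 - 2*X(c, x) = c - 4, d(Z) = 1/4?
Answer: 494081/340 ≈ 1453.2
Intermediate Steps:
d(Z) = 1/4
X(c, x) = 7/2 - c/2 (X(c, x) = 3/2 - (c - 4)/2 = 3/2 - (-4 + c)/2 = 3/2 + (2 - c/2) = 7/2 - c/2)
28*((X(d(-2), -4)/34 + 14/(-70)) + 52) = 28*(((7/2 - 1/2*1/4)/34 + 14/(-70)) + 52) = 28*(((7/2 - 1/8)*(1/34) + 14*(-1/70)) + 52) = 28*(((27/8)*(1/34) - 1/5) + 52) = 28*((27/272 - 1/5) + 52) = 28*(-137/1360 + 52) = 28*(70583/1360) = 494081/340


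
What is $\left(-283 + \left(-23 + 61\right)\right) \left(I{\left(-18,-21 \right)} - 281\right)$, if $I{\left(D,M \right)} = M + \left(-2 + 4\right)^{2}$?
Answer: $73010$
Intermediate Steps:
$I{\left(D,M \right)} = 4 + M$ ($I{\left(D,M \right)} = M + 2^{2} = M + 4 = 4 + M$)
$\left(-283 + \left(-23 + 61\right)\right) \left(I{\left(-18,-21 \right)} - 281\right) = \left(-283 + \left(-23 + 61\right)\right) \left(\left(4 - 21\right) - 281\right) = \left(-283 + 38\right) \left(-17 - 281\right) = \left(-245\right) \left(-298\right) = 73010$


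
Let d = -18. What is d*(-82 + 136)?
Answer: -972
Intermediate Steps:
d*(-82 + 136) = -18*(-82 + 136) = -18*54 = -972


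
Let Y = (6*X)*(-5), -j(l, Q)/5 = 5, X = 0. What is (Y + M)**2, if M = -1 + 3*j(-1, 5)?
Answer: 5776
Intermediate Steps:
j(l, Q) = -25 (j(l, Q) = -5*5 = -25)
Y = 0 (Y = (6*0)*(-5) = 0*(-5) = 0)
M = -76 (M = -1 + 3*(-25) = -1 - 75 = -76)
(Y + M)**2 = (0 - 76)**2 = (-76)**2 = 5776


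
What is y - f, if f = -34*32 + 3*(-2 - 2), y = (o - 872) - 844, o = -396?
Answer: -1012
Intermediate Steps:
y = -2112 (y = (-396 - 872) - 844 = -1268 - 844 = -2112)
f = -1100 (f = -1088 + 3*(-4) = -1088 - 12 = -1100)
y - f = -2112 - 1*(-1100) = -2112 + 1100 = -1012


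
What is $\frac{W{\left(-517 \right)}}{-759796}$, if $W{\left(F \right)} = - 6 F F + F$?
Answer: $\frac{1604251}{759796} \approx 2.1114$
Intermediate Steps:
$W{\left(F \right)} = F - 6 F^{2}$ ($W{\left(F \right)} = - 6 F^{2} + F = F - 6 F^{2}$)
$\frac{W{\left(-517 \right)}}{-759796} = \frac{\left(-517\right) \left(1 - -3102\right)}{-759796} = - 517 \left(1 + 3102\right) \left(- \frac{1}{759796}\right) = \left(-517\right) 3103 \left(- \frac{1}{759796}\right) = \left(-1604251\right) \left(- \frac{1}{759796}\right) = \frac{1604251}{759796}$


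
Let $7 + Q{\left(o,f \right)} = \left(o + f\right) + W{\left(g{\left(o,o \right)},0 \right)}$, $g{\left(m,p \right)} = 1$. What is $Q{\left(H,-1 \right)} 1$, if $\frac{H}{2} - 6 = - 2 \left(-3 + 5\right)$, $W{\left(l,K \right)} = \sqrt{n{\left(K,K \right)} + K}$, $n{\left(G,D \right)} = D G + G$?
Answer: $-4$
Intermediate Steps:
$n{\left(G,D \right)} = G + D G$
$W{\left(l,K \right)} = \sqrt{K + K \left(1 + K\right)}$ ($W{\left(l,K \right)} = \sqrt{K \left(1 + K\right) + K} = \sqrt{K + K \left(1 + K\right)}$)
$H = 4$ ($H = 12 + 2 \left(- 2 \left(-3 + 5\right)\right) = 12 + 2 \left(\left(-2\right) 2\right) = 12 + 2 \left(-4\right) = 12 - 8 = 4$)
$Q{\left(o,f \right)} = -7 + f + o$ ($Q{\left(o,f \right)} = -7 + \left(\left(o + f\right) + \sqrt{0 \left(2 + 0\right)}\right) = -7 + \left(\left(f + o\right) + \sqrt{0 \cdot 2}\right) = -7 + \left(\left(f + o\right) + \sqrt{0}\right) = -7 + \left(\left(f + o\right) + 0\right) = -7 + \left(f + o\right) = -7 + f + o$)
$Q{\left(H,-1 \right)} 1 = \left(-7 - 1 + 4\right) 1 = \left(-4\right) 1 = -4$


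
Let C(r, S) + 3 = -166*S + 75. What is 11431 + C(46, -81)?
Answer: 24949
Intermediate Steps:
C(r, S) = 72 - 166*S (C(r, S) = -3 + (-166*S + 75) = -3 + (75 - 166*S) = 72 - 166*S)
11431 + C(46, -81) = 11431 + (72 - 166*(-81)) = 11431 + (72 + 13446) = 11431 + 13518 = 24949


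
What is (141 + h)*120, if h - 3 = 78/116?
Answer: 503460/29 ≈ 17361.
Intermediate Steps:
h = 213/58 (h = 3 + 78/116 = 3 + 78*(1/116) = 3 + 39/58 = 213/58 ≈ 3.6724)
(141 + h)*120 = (141 + 213/58)*120 = (8391/58)*120 = 503460/29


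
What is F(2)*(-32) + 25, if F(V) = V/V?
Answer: -7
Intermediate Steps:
F(V) = 1
F(2)*(-32) + 25 = 1*(-32) + 25 = -32 + 25 = -7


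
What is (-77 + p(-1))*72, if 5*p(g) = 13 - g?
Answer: -26712/5 ≈ -5342.4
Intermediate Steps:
p(g) = 13/5 - g/5 (p(g) = (13 - g)/5 = 13/5 - g/5)
(-77 + p(-1))*72 = (-77 + (13/5 - ⅕*(-1)))*72 = (-77 + (13/5 + ⅕))*72 = (-77 + 14/5)*72 = -371/5*72 = -26712/5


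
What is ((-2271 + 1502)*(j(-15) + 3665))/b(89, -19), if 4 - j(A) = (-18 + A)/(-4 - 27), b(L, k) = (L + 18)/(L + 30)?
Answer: -10405349766/3317 ≈ -3.1370e+6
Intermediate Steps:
b(L, k) = (18 + L)/(30 + L)
j(A) = 106/31 + A/31 (j(A) = 4 - (-18 + A)/(-4 - 27) = 4 - (-18 + A)/(-31) = 4 - (-18 + A)*(-1)/31 = 4 - (18/31 - A/31) = 4 + (-18/31 + A/31) = 106/31 + A/31)
((-2271 + 1502)*(j(-15) + 3665))/b(89, -19) = ((-2271 + 1502)*((106/31 + (1/31)*(-15)) + 3665))/(((18 + 89)/(30 + 89))) = (-769*((106/31 - 15/31) + 3665))/((107/119)) = (-769*(91/31 + 3665))/(((1/119)*107)) = (-769*113706/31)/(107/119) = -87439914/31*119/107 = -10405349766/3317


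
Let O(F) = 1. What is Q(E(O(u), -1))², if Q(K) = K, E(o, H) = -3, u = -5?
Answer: 9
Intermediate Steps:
Q(E(O(u), -1))² = (-3)² = 9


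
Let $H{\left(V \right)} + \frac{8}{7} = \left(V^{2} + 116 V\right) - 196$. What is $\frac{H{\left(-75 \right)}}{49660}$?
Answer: $- \frac{4581}{69524} \approx -0.065891$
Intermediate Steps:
$H{\left(V \right)} = - \frac{1380}{7} + V^{2} + 116 V$ ($H{\left(V \right)} = - \frac{8}{7} - \left(196 - V^{2} - 116 V\right) = - \frac{8}{7} + \left(-196 + V^{2} + 116 V\right) = - \frac{1380}{7} + V^{2} + 116 V$)
$\frac{H{\left(-75 \right)}}{49660} = \frac{- \frac{1380}{7} + \left(-75\right)^{2} + 116 \left(-75\right)}{49660} = \left(- \frac{1380}{7} + 5625 - 8700\right) \frac{1}{49660} = \left(- \frac{22905}{7}\right) \frac{1}{49660} = - \frac{4581}{69524}$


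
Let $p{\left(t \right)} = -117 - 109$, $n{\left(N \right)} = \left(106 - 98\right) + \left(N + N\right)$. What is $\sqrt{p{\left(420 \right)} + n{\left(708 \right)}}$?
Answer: $\sqrt{1198} \approx 34.612$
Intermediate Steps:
$n{\left(N \right)} = 8 + 2 N$
$p{\left(t \right)} = -226$ ($p{\left(t \right)} = -117 - 109 = -226$)
$\sqrt{p{\left(420 \right)} + n{\left(708 \right)}} = \sqrt{-226 + \left(8 + 2 \cdot 708\right)} = \sqrt{-226 + \left(8 + 1416\right)} = \sqrt{-226 + 1424} = \sqrt{1198}$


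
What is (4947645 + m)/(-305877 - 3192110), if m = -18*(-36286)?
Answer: -5600793/3497987 ≈ -1.6011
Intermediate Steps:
m = 653148
(4947645 + m)/(-305877 - 3192110) = (4947645 + 653148)/(-305877 - 3192110) = 5600793/(-3497987) = 5600793*(-1/3497987) = -5600793/3497987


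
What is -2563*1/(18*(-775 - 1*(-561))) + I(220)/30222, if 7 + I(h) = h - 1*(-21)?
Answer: 4353353/6467508 ≈ 0.67311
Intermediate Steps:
I(h) = 14 + h (I(h) = -7 + (h - 1*(-21)) = -7 + (h + 21) = -7 + (21 + h) = 14 + h)
-2563*1/(18*(-775 - 1*(-561))) + I(220)/30222 = -2563*1/(18*(-775 - 1*(-561))) + (14 + 220)/30222 = -2563*1/(18*(-775 + 561)) + 234*(1/30222) = -2563/((-214*18)) + 13/1679 = -2563/(-3852) + 13/1679 = -2563*(-1/3852) + 13/1679 = 2563/3852 + 13/1679 = 4353353/6467508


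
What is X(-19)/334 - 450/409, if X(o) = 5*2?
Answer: -73105/68303 ≈ -1.0703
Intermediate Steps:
X(o) = 10
X(-19)/334 - 450/409 = 10/334 - 450/409 = 10*(1/334) - 450*1/409 = 5/167 - 450/409 = -73105/68303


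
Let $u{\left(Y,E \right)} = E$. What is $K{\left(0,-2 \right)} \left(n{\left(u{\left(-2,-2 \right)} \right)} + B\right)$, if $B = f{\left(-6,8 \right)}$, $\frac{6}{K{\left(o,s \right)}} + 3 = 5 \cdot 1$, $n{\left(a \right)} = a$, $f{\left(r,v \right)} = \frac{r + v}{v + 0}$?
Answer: $- \frac{21}{4} \approx -5.25$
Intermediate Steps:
$f{\left(r,v \right)} = \frac{r + v}{v}$
$K{\left(o,s \right)} = 3$ ($K{\left(o,s \right)} = \frac{6}{-3 + 5 \cdot 1} = \frac{6}{-3 + 5} = \frac{6}{2} = 6 \cdot \frac{1}{2} = 3$)
$B = \frac{1}{4}$ ($B = \frac{-6 + 8}{8} = \frac{1}{8} \cdot 2 = \frac{1}{4} \approx 0.25$)
$K{\left(0,-2 \right)} \left(n{\left(u{\left(-2,-2 \right)} \right)} + B\right) = 3 \left(-2 + \frac{1}{4}\right) = 3 \left(- \frac{7}{4}\right) = - \frac{21}{4}$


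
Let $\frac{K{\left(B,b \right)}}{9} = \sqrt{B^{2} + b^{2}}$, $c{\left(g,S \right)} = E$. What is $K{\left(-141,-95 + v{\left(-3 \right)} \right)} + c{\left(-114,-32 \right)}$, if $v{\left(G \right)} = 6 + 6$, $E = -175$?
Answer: $-175 + 9 \sqrt{26770} \approx 1297.5$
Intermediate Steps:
$c{\left(g,S \right)} = -175$
$v{\left(G \right)} = 12$
$K{\left(B,b \right)} = 9 \sqrt{B^{2} + b^{2}}$
$K{\left(-141,-95 + v{\left(-3 \right)} \right)} + c{\left(-114,-32 \right)} = 9 \sqrt{\left(-141\right)^{2} + \left(-95 + 12\right)^{2}} - 175 = 9 \sqrt{19881 + \left(-83\right)^{2}} - 175 = 9 \sqrt{19881 + 6889} - 175 = 9 \sqrt{26770} - 175 = -175 + 9 \sqrt{26770}$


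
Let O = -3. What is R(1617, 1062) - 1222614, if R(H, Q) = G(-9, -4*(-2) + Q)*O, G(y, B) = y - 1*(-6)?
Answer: -1222605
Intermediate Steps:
G(y, B) = 6 + y (G(y, B) = y + 6 = 6 + y)
R(H, Q) = 9 (R(H, Q) = (6 - 9)*(-3) = -3*(-3) = 9)
R(1617, 1062) - 1222614 = 9 - 1222614 = -1222605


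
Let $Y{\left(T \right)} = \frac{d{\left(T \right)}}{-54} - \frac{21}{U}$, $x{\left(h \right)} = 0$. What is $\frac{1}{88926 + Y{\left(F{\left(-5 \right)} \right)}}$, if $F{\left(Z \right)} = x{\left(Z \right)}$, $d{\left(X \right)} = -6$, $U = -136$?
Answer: $\frac{1224}{108845749} \approx 1.1245 \cdot 10^{-5}$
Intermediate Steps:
$F{\left(Z \right)} = 0$
$Y{\left(T \right)} = \frac{325}{1224}$ ($Y{\left(T \right)} = - \frac{6}{-54} - \frac{21}{-136} = \left(-6\right) \left(- \frac{1}{54}\right) - - \frac{21}{136} = \frac{1}{9} + \frac{21}{136} = \frac{325}{1224}$)
$\frac{1}{88926 + Y{\left(F{\left(-5 \right)} \right)}} = \frac{1}{88926 + \frac{325}{1224}} = \frac{1}{\frac{108845749}{1224}} = \frac{1224}{108845749}$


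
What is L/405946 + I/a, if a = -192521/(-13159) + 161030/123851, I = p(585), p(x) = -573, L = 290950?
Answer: -61923113066491162/1756590055331731 ≈ -35.252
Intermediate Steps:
I = -573
a = 25962912141/1629755309 (a = -192521*(-1/13159) + 161030*(1/123851) = 192521/13159 + 161030/123851 = 25962912141/1629755309 ≈ 15.931)
L/405946 + I/a = 290950/405946 - 573/25962912141/1629755309 = 290950*(1/405946) - 573*1629755309/25962912141 = 145475/202973 - 311283264019/8654304047 = -61923113066491162/1756590055331731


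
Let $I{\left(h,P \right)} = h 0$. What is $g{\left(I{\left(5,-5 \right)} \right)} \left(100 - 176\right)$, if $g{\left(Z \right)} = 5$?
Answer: $-380$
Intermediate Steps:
$I{\left(h,P \right)} = 0$
$g{\left(I{\left(5,-5 \right)} \right)} \left(100 - 176\right) = 5 \left(100 - 176\right) = 5 \left(-76\right) = -380$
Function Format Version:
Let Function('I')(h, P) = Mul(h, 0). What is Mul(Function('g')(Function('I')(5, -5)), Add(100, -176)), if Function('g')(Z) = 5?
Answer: -380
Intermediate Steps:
Function('I')(h, P) = 0
Mul(Function('g')(Function('I')(5, -5)), Add(100, -176)) = Mul(5, Add(100, -176)) = Mul(5, -76) = -380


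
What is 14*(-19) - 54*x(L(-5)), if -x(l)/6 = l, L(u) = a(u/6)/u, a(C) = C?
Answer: -212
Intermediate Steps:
L(u) = ⅙ (L(u) = (u/6)/u = ⅙)
x(l) = -6*l
14*(-19) - 54*x(L(-5)) = 14*(-19) - (-324)/6 = -266 - 54*(-1) = -266 + 54 = -212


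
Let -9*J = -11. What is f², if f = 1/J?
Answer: 81/121 ≈ 0.66942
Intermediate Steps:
J = 11/9 (J = -⅑*(-11) = 11/9 ≈ 1.2222)
f = 9/11 (f = 1/(11/9) = 9/11 ≈ 0.81818)
f² = (9/11)² = 81/121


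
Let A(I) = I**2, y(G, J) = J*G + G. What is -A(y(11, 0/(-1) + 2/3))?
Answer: -3025/9 ≈ -336.11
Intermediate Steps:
y(G, J) = G + G*J (y(G, J) = G*J + G = G + G*J)
-A(y(11, 0/(-1) + 2/3)) = -(11*(1 + (0/(-1) + 2/3)))**2 = -(11*(1 + (0*(-1) + 2*(1/3))))**2 = -(11*(1 + (0 + 2/3)))**2 = -(11*(1 + 2/3))**2 = -(11*(5/3))**2 = -(55/3)**2 = -1*3025/9 = -3025/9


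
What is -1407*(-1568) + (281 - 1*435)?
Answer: 2206022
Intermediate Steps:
-1407*(-1568) + (281 - 1*435) = 2206176 + (281 - 435) = 2206176 - 154 = 2206022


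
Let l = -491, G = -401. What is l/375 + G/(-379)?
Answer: -35714/142125 ≈ -0.25129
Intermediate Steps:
l/375 + G/(-379) = -491/375 - 401/(-379) = -491*1/375 - 401*(-1/379) = -491/375 + 401/379 = -35714/142125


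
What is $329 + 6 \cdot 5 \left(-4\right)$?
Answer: $209$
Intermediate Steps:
$329 + 6 \cdot 5 \left(-4\right) = 329 + 30 \left(-4\right) = 329 - 120 = 209$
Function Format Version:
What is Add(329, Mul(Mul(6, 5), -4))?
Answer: 209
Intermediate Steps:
Add(329, Mul(Mul(6, 5), -4)) = Add(329, Mul(30, -4)) = Add(329, -120) = 209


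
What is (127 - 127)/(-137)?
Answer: 0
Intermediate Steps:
(127 - 127)/(-137) = -1/137*0 = 0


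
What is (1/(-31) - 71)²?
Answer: 4848804/961 ≈ 5045.6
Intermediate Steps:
(1/(-31) - 71)² = (-1/31 - 71)² = (-2202/31)² = 4848804/961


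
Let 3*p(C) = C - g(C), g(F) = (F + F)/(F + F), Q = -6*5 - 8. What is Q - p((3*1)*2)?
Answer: -119/3 ≈ -39.667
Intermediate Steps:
Q = -38 (Q = -30 - 8 = -38)
g(F) = 1 (g(F) = (2*F)/((2*F)) = (2*F)*(1/(2*F)) = 1)
p(C) = -1/3 + C/3 (p(C) = (C - 1*1)/3 = (C - 1)/3 = (-1 + C)/3 = -1/3 + C/3)
Q - p((3*1)*2) = -38 - (-1/3 + ((3*1)*2)/3) = -38 - (-1/3 + (3*2)/3) = -38 - (-1/3 + (1/3)*6) = -38 - (-1/3 + 2) = -38 - 1*5/3 = -38 - 5/3 = -119/3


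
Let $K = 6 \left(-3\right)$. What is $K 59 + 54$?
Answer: $-1008$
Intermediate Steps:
$K = -18$
$K 59 + 54 = \left(-18\right) 59 + 54 = -1062 + 54 = -1008$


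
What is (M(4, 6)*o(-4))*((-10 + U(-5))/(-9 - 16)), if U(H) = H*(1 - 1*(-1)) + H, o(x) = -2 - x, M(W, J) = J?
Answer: 12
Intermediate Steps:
U(H) = 3*H (U(H) = H*(1 + 1) + H = H*2 + H = 2*H + H = 3*H)
(M(4, 6)*o(-4))*((-10 + U(-5))/(-9 - 16)) = (6*(-2 - 1*(-4)))*((-10 + 3*(-5))/(-9 - 16)) = (6*(-2 + 4))*((-10 - 15)/(-25)) = (6*2)*(-25*(-1/25)) = 12*1 = 12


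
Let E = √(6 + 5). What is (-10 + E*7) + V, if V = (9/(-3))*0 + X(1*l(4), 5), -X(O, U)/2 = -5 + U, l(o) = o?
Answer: -10 + 7*√11 ≈ 13.216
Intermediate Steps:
E = √11 ≈ 3.3166
X(O, U) = 10 - 2*U (X(O, U) = -2*(-5 + U) = 10 - 2*U)
V = 0 (V = (9/(-3))*0 + (10 - 2*5) = (9*(-⅓))*0 + (10 - 10) = -3*0 + 0 = 0 + 0 = 0)
(-10 + E*7) + V = (-10 + √11*7) + 0 = (-10 + 7*√11) + 0 = -10 + 7*√11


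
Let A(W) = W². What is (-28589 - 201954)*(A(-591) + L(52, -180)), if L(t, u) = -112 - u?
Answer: -80539966507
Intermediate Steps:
(-28589 - 201954)*(A(-591) + L(52, -180)) = (-28589 - 201954)*((-591)² + (-112 - 1*(-180))) = -230543*(349281 + (-112 + 180)) = -230543*(349281 + 68) = -230543*349349 = -80539966507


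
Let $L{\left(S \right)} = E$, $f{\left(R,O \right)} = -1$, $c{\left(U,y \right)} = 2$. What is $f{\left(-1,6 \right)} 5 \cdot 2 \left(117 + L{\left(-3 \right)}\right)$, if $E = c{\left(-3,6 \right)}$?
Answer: $-1190$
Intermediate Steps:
$E = 2$
$L{\left(S \right)} = 2$
$f{\left(-1,6 \right)} 5 \cdot 2 \left(117 + L{\left(-3 \right)}\right) = \left(-1\right) 5 \cdot 2 \left(117 + 2\right) = \left(-5\right) 2 \cdot 119 = \left(-10\right) 119 = -1190$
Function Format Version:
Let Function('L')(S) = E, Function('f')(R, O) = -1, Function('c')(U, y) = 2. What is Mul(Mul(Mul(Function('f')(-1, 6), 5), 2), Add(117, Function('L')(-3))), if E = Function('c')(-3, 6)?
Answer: -1190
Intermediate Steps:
E = 2
Function('L')(S) = 2
Mul(Mul(Mul(Function('f')(-1, 6), 5), 2), Add(117, Function('L')(-3))) = Mul(Mul(Mul(-1, 5), 2), Add(117, 2)) = Mul(Mul(-5, 2), 119) = Mul(-10, 119) = -1190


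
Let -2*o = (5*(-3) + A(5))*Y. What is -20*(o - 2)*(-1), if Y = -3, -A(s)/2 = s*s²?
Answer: -7990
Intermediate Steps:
A(s) = -2*s³ (A(s) = -2*s*s² = -2*s³)
o = -795/2 (o = -(5*(-3) - 2*5³)*(-3)/2 = -(-15 - 2*125)*(-3)/2 = -(-15 - 250)*(-3)/2 = -(-265)*(-3)/2 = -½*795 = -795/2 ≈ -397.50)
-20*(o - 2)*(-1) = -20*(-795/2 - 2)*(-1) = -20*(-799)/2*(-1) = -10*(-799)*(-1) = 7990*(-1) = -7990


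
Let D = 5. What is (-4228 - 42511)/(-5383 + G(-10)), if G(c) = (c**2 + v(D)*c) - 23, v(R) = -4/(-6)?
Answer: 140217/15938 ≈ 8.7977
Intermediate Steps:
v(R) = 2/3 (v(R) = -4*(-1/6) = 2/3)
G(c) = -23 + c**2 + 2*c/3 (G(c) = (c**2 + 2*c/3) - 23 = -23 + c**2 + 2*c/3)
(-4228 - 42511)/(-5383 + G(-10)) = (-4228 - 42511)/(-5383 + (-23 + (-10)**2 + (2/3)*(-10))) = -46739/(-5383 + (-23 + 100 - 20/3)) = -46739/(-5383 + 211/3) = -46739/(-15938/3) = -46739*(-3/15938) = 140217/15938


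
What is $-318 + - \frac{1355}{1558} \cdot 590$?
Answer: $- \frac{647447}{779} \approx -831.13$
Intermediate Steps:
$-318 + - \frac{1355}{1558} \cdot 590 = -318 + \left(-1355\right) \frac{1}{1558} \cdot 590 = -318 - \frac{399725}{779} = - \frac{647447}{779}$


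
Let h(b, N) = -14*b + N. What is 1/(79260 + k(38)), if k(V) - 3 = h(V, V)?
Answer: 1/78769 ≈ 1.2695e-5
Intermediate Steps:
h(b, N) = N - 14*b
k(V) = 3 - 13*V (k(V) = 3 + (V - 14*V) = 3 - 13*V)
1/(79260 + k(38)) = 1/(79260 + (3 - 13*38)) = 1/(79260 + (3 - 494)) = 1/(79260 - 491) = 1/78769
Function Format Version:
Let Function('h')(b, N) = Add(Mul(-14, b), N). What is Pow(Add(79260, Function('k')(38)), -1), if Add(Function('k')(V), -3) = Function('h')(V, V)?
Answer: Rational(1, 78769) ≈ 1.2695e-5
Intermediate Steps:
Function('h')(b, N) = Add(N, Mul(-14, b))
Function('k')(V) = Add(3, Mul(-13, V)) (Function('k')(V) = Add(3, Add(V, Mul(-14, V))) = Add(3, Mul(-13, V)))
Pow(Add(79260, Function('k')(38)), -1) = Pow(Add(79260, Add(3, Mul(-13, 38))), -1) = Pow(Add(79260, Add(3, -494)), -1) = Pow(Add(79260, -491), -1) = Pow(78769, -1) = Rational(1, 78769)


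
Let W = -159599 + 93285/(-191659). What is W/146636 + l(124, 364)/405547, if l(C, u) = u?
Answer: -6197458355844543/5698768571455414 ≈ -1.0875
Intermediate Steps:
W = -30588678026/191659 (W = -159599 + 93285*(-1/191659) = -159599 - 93285/191659 = -30588678026/191659 ≈ -1.5960e+5)
W/146636 + l(124, 364)/405547 = -30588678026/191659/146636 + 364/405547 = -30588678026/191659*1/146636 + 364*(1/405547) = -15294339013/14052054562 + 364/405547 = -6197458355844543/5698768571455414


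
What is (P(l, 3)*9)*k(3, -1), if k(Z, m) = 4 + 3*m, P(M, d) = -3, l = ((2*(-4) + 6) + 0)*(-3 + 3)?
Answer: -27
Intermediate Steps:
l = 0 (l = ((-8 + 6) + 0)*0 = (-2 + 0)*0 = -2*0 = 0)
(P(l, 3)*9)*k(3, -1) = (-3*9)*(4 + 3*(-1)) = -27*(4 - 3) = -27*1 = -27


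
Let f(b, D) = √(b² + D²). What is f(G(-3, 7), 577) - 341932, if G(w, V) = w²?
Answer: -341932 + √333010 ≈ -3.4136e+5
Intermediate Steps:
f(b, D) = √(D² + b²)
f(G(-3, 7), 577) - 341932 = √(577² + ((-3)²)²) - 341932 = √(332929 + 9²) - 341932 = √(332929 + 81) - 341932 = √333010 - 341932 = -341932 + √333010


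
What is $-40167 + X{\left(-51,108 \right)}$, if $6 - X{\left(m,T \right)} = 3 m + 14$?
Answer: $-40022$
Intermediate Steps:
$X{\left(m,T \right)} = -8 - 3 m$ ($X{\left(m,T \right)} = 6 - \left(3 m + 14\right) = 6 - \left(14 + 3 m\right) = -8 - 3 m$)
$-40167 + X{\left(-51,108 \right)} = -40167 - -145 = -40167 + \left(-8 + 153\right) = -40167 + 145 = -40022$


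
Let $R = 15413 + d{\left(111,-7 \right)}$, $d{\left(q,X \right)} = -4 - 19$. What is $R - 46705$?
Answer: $-31315$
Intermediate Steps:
$d{\left(q,X \right)} = -23$ ($d{\left(q,X \right)} = -4 - 19 = -23$)
$R = 15390$ ($R = 15413 - 23 = 15390$)
$R - 46705 = 15390 - 46705 = -31315$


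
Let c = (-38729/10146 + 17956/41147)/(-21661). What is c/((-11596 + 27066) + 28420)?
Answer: 1411400587/396896361669325980 ≈ 3.5561e-9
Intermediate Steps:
c = 1411400587/9042979304382 (c = (-38729*1/10146 + 17956*(1/41147))*(-1/21661) = (-38729/10146 + 17956/41147)*(-1/21661) = -1411400587/417477462*(-1/21661) = 1411400587/9042979304382 ≈ 0.00015608)
c/((-11596 + 27066) + 28420) = 1411400587/(9042979304382*((-11596 + 27066) + 28420)) = 1411400587/(9042979304382*(15470 + 28420)) = (1411400587/9042979304382)/43890 = (1411400587/9042979304382)*(1/43890) = 1411400587/396896361669325980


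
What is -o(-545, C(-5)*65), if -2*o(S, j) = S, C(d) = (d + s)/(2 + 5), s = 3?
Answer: -545/2 ≈ -272.50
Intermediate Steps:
C(d) = 3/7 + d/7 (C(d) = (d + 3)/(2 + 5) = (3 + d)/7 = (3 + d)*(1/7) = 3/7 + d/7)
o(S, j) = -S/2
-o(-545, C(-5)*65) = -(-1)*(-545)/2 = -1*545/2 = -545/2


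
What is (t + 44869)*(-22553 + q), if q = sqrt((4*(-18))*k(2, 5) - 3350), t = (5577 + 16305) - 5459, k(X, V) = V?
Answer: -1382318476 + 61292*I*sqrt(3710) ≈ -1.3823e+9 + 3.7333e+6*I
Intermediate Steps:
t = 16423 (t = 21882 - 5459 = 16423)
q = I*sqrt(3710) (q = sqrt((4*(-18))*5 - 3350) = sqrt(-72*5 - 3350) = sqrt(-360 - 3350) = sqrt(-3710) = I*sqrt(3710) ≈ 60.91*I)
(t + 44869)*(-22553 + q) = (16423 + 44869)*(-22553 + I*sqrt(3710)) = 61292*(-22553 + I*sqrt(3710)) = -1382318476 + 61292*I*sqrt(3710)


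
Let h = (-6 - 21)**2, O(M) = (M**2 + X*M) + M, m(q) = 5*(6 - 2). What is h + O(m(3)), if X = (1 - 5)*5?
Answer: 749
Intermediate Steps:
m(q) = 20 (m(q) = 5*4 = 20)
X = -20 (X = -4*5 = -20)
O(M) = M**2 - 19*M (O(M) = (M**2 - 20*M) + M = M**2 - 19*M)
h = 729 (h = (-27)**2 = 729)
h + O(m(3)) = 729 + 20*(-19 + 20) = 729 + 20*1 = 729 + 20 = 749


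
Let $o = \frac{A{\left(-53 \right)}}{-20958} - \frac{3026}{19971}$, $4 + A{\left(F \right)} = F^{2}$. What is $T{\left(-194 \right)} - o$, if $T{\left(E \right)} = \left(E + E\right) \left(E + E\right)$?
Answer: $\frac{3000506883055}{19931058} \approx 1.5054 \cdot 10^{5}$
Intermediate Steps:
$A{\left(F \right)} = -4 + F^{2}$
$T{\left(E \right)} = 4 E^{2}$ ($T{\left(E \right)} = 2 E 2 E = 4 E^{2}$)
$o = - \frac{5687503}{19931058}$ ($o = \frac{-4 + \left(-53\right)^{2}}{-20958} - \frac{3026}{19971} = \left(-4 + 2809\right) \left(- \frac{1}{20958}\right) - \frac{3026}{19971} = 2805 \left(- \frac{1}{20958}\right) - \frac{3026}{19971} = - \frac{935}{6986} - \frac{3026}{19971} = - \frac{5687503}{19931058} \approx -0.28536$)
$T{\left(-194 \right)} - o = 4 \left(-194\right)^{2} - - \frac{5687503}{19931058} = 4 \cdot 37636 + \frac{5687503}{19931058} = 150544 + \frac{5687503}{19931058} = \frac{3000506883055}{19931058}$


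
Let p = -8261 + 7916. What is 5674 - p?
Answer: 6019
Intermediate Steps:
p = -345
5674 - p = 5674 - 1*(-345) = 5674 + 345 = 6019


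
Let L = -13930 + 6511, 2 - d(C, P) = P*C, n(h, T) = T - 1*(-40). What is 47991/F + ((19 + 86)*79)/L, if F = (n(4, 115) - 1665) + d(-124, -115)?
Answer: -54093421/12998088 ≈ -4.1616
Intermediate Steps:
n(h, T) = 40 + T (n(h, T) = T + 40 = 40 + T)
d(C, P) = 2 - C*P (d(C, P) = 2 - P*C = 2 - C*P)
L = -7419
F = -15768 (F = ((40 + 115) - 1665) + (2 - 1*(-124)*(-115)) = (155 - 1665) + (2 - 14260) = -1510 - 14258 = -15768)
47991/F + ((19 + 86)*79)/L = 47991/(-15768) + ((19 + 86)*79)/(-7419) = 47991*(-1/15768) + (105*79)*(-1/7419) = -15997/5256 + 8295*(-1/7419) = -15997/5256 - 2765/2473 = -54093421/12998088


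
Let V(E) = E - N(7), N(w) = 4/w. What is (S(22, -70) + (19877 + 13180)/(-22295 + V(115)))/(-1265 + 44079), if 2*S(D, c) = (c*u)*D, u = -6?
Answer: 717088281/6647472896 ≈ 0.10787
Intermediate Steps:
S(D, c) = -3*D*c (S(D, c) = ((c*(-6))*D)/2 = ((-6*c)*D)/2 = (-6*D*c)/2 = -3*D*c)
V(E) = -4/7 + E (V(E) = E - 4/7 = -4/7 + E)
(S(22, -70) + (19877 + 13180)/(-22295 + V(115)))/(-1265 + 44079) = (-3*22*(-70) + (19877 + 13180)/(-22295 + (-4/7 + 115)))/(-1265 + 44079) = (4620 + 33057/(-22295 + 801/7))/42814 = (4620 + 33057/(-155264/7))*(1/42814) = (4620 + 33057*(-7/155264))*(1/42814) = (4620 - 231399/155264)*(1/42814) = (717088281/155264)*(1/42814) = 717088281/6647472896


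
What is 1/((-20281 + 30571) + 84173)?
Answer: 1/94463 ≈ 1.0586e-5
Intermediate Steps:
1/((-20281 + 30571) + 84173) = 1/(10290 + 84173) = 1/94463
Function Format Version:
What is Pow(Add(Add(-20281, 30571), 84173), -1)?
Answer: Rational(1, 94463) ≈ 1.0586e-5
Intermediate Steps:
Pow(Add(Add(-20281, 30571), 84173), -1) = Pow(Add(10290, 84173), -1) = Pow(94463, -1) = Rational(1, 94463)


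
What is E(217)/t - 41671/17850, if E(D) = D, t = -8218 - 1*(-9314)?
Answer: -2985569/1397400 ≈ -2.1365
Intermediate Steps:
t = 1096 (t = -8218 + 9314 = 1096)
E(217)/t - 41671/17850 = 217/1096 - 41671/17850 = 217*(1/1096) - 41671*1/17850 = 217/1096 - 5953/2550 = -2985569/1397400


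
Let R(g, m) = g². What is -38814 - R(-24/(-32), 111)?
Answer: -621033/16 ≈ -38815.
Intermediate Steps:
-38814 - R(-24/(-32), 111) = -38814 - (-24/(-32))² = -38814 - (-24*(-1/32))² = -38814 - (¾)² = -38814 - 1*9/16 = -38814 - 9/16 = -621033/16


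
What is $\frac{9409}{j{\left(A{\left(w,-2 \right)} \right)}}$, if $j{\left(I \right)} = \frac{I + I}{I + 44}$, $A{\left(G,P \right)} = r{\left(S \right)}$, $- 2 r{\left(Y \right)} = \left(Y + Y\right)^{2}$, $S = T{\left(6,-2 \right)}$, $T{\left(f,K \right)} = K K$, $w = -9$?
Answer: $- \frac{28227}{16} \approx -1764.2$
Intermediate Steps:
$T{\left(f,K \right)} = K^{2}$
$S = 4$ ($S = \left(-2\right)^{2} = 4$)
$r{\left(Y \right)} = - 2 Y^{2}$ ($r{\left(Y \right)} = - \frac{\left(Y + Y\right)^{2}}{2} = - \frac{\left(2 Y\right)^{2}}{2} = - \frac{4 Y^{2}}{2} = - 2 Y^{2}$)
$A{\left(G,P \right)} = -32$ ($A{\left(G,P \right)} = - 2 \cdot 4^{2} = \left(-2\right) 16 = -32$)
$j{\left(I \right)} = \frac{2 I}{44 + I}$
$\frac{9409}{j{\left(A{\left(w,-2 \right)} \right)}} = \frac{9409}{2 \left(-32\right) \frac{1}{44 - 32}} = \frac{9409}{2 \left(-32\right) \frac{1}{12}} = \frac{9409}{- \frac{16}{3}} = 9409 \left(- \frac{3}{16}\right) = - \frac{28227}{16}$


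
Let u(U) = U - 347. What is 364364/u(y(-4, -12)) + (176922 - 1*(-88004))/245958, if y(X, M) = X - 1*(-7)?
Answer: -11190888271/10576194 ≈ -1058.1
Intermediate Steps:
y(X, M) = 7 + X (y(X, M) = X + 7 = 7 + X)
u(U) = -347 + U
364364/u(y(-4, -12)) + (176922 - 1*(-88004))/245958 = 364364/(-347 + (7 - 4)) + (176922 - 1*(-88004))/245958 = 364364/(-347 + 3) + (176922 + 88004)*(1/245958) = 364364/(-344) + 264926*(1/245958) = 364364*(-1/344) + 132463/122979 = -91091/86 + 132463/122979 = -11190888271/10576194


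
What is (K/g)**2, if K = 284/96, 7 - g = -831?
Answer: 5041/404492544 ≈ 1.2463e-5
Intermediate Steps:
g = 838 (g = 7 - 1*(-831) = 7 + 831 = 838)
K = 71/24 (K = 284*(1/96) = 71/24 ≈ 2.9583)
(K/g)**2 = ((71/24)/838)**2 = ((71/24)*(1/838))**2 = (71/20112)**2 = 5041/404492544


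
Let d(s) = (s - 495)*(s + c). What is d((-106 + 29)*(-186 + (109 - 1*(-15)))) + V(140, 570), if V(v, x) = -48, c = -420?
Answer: 18630718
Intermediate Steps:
d(s) = (-495 + s)*(-420 + s) (d(s) = (s - 495)*(s - 420) = (-495 + s)*(-420 + s))
d((-106 + 29)*(-186 + (109 - 1*(-15)))) + V(140, 570) = (207900 + ((-106 + 29)*(-186 + (109 - 1*(-15))))² - 915*(-106 + 29)*(-186 + (109 - 1*(-15)))) - 48 = (207900 + (-77*(-186 + (109 + 15)))² - (-70455)*(-186 + (109 + 15))) - 48 = (207900 + (-77*(-186 + 124))² - (-70455)*(-186 + 124)) - 48 = (207900 + (-77*(-62))² - (-70455)*(-62)) - 48 = (207900 + 4774² - 915*4774) - 48 = (207900 + 22791076 - 4368210) - 48 = 18630766 - 48 = 18630718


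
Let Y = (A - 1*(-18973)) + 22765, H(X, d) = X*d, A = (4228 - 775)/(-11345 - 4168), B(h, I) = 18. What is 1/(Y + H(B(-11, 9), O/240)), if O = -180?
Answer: 10342/431512477 ≈ 2.3967e-5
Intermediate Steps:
A = -1151/5171 (A = 3453/(-15513) = 3453*(-1/15513) = -1151/5171 ≈ -0.22259)
Y = 215826047/5171 (Y = (-1151/5171 - 1*(-18973)) + 22765 = (-1151/5171 + 18973) + 22765 = 98108232/5171 + 22765 = 215826047/5171 ≈ 41738.)
1/(Y + H(B(-11, 9), O/240)) = 1/(215826047/5171 + 18*(-180/240)) = 1/(215826047/5171 + 18*(-180*1/240)) = 1/(215826047/5171 + 18*(-3/4)) = 1/(215826047/5171 - 27/2) = 1/(431512477/10342) = 10342/431512477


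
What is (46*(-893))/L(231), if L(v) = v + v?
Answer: -20539/231 ≈ -88.913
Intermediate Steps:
L(v) = 2*v
(46*(-893))/L(231) = (46*(-893))/((2*231)) = -41078/462 = -41078*1/462 = -20539/231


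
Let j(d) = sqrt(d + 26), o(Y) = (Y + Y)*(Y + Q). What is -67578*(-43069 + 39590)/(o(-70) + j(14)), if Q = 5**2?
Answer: 37028858265/992249 - 117551931*sqrt(10)/9922490 ≈ 37281.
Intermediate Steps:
Q = 25
o(Y) = 2*Y*(25 + Y) (o(Y) = (Y + Y)*(Y + 25) = (2*Y)*(25 + Y) = 2*Y*(25 + Y))
j(d) = sqrt(26 + d)
-67578*(-43069 + 39590)/(o(-70) + j(14)) = -67578*(-43069 + 39590)/(2*(-70)*(25 - 70) + sqrt(26 + 14)) = -67578*(-3479/(2*(-70)*(-45) + sqrt(40))) = -67578*(-3479/(6300 + 2*sqrt(10))) = -67578/(-900/497 - 2*sqrt(10)/3479)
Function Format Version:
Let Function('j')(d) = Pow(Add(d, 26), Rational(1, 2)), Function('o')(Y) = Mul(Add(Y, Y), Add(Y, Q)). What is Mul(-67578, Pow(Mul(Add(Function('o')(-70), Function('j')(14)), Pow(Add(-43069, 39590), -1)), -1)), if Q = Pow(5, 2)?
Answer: Add(Rational(37028858265, 992249), Mul(Rational(-117551931, 9922490), Pow(10, Rational(1, 2)))) ≈ 37281.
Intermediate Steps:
Q = 25
Function('o')(Y) = Mul(2, Y, Add(25, Y)) (Function('o')(Y) = Mul(Add(Y, Y), Add(Y, 25)) = Mul(Mul(2, Y), Add(25, Y)) = Mul(2, Y, Add(25, Y)))
Function('j')(d) = Pow(Add(26, d), Rational(1, 2))
Mul(-67578, Pow(Mul(Add(Function('o')(-70), Function('j')(14)), Pow(Add(-43069, 39590), -1)), -1)) = Mul(-67578, Pow(Mul(Add(Mul(2, -70, Add(25, -70)), Pow(Add(26, 14), Rational(1, 2))), Pow(Add(-43069, 39590), -1)), -1)) = Mul(-67578, Pow(Mul(Add(Mul(2, -70, -45), Pow(40, Rational(1, 2))), Pow(-3479, -1)), -1)) = Mul(-67578, Pow(Mul(Add(6300, Mul(2, Pow(10, Rational(1, 2)))), Rational(-1, 3479)), -1)) = Mul(-67578, Pow(Add(Rational(-900, 497), Mul(Rational(-2, 3479), Pow(10, Rational(1, 2)))), -1))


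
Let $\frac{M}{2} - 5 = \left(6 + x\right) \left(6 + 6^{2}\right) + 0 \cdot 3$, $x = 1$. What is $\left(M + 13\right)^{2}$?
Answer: $373321$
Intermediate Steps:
$M = 598$ ($M = 10 + 2 \left(\left(6 + 1\right) \left(6 + 6^{2}\right) + 0 \cdot 3\right) = 10 + 2 \left(7 \left(6 + 36\right) + 0\right) = 10 + 2 \left(7 \cdot 42 + 0\right) = 10 + 2 \left(294 + 0\right) = 10 + 2 \cdot 294 = 10 + 588 = 598$)
$\left(M + 13\right)^{2} = \left(598 + 13\right)^{2} = 611^{2} = 373321$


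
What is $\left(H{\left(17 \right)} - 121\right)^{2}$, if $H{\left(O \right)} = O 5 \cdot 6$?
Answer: $151321$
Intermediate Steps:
$H{\left(O \right)} = 30 O$ ($H{\left(O \right)} = 5 O 6 = 30 O$)
$\left(H{\left(17 \right)} - 121\right)^{2} = \left(30 \cdot 17 - 121\right)^{2} = \left(510 - 121\right)^{2} = 389^{2} = 151321$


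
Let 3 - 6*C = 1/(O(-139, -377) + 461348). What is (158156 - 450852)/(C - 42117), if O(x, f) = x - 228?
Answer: 101195471082/14561179715 ≈ 6.9497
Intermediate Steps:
O(x, f) = -228 + x
C = 691471/1382943 (C = ½ - 1/(6*((-228 - 139) + 461348)) = ½ - 1/(6*(-367 + 461348)) = ½ - ⅙/460981 = ½ - ⅙*1/460981 = ½ - 1/2765886 = 691471/1382943 ≈ 0.50000)
(158156 - 450852)/(C - 42117) = (158156 - 450852)/(691471/1382943 - 42117) = -292696/(-58244718860/1382943) = -292696*(-1382943/58244718860) = 101195471082/14561179715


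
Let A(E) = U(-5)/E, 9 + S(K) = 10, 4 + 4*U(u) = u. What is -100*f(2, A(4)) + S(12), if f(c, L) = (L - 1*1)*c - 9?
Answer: 2427/2 ≈ 1213.5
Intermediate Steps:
U(u) = -1 + u/4
S(K) = 1 (S(K) = -9 + 10 = 1)
A(E) = -9/(4*E) (A(E) = (-1 + (¼)*(-5))/E = (-1 - 5/4)/E = -9/(4*E))
f(c, L) = -9 + c*(-1 + L) (f(c, L) = (L - 1)*c - 9 = (-1 + L)*c - 9 = c*(-1 + L) - 9 = -9 + c*(-1 + L))
-100*f(2, A(4)) + S(12) = -100*(-9 - 1*2 - 9/4/4*2) + 1 = -100*(-9 - 2 - 9/4*¼*2) + 1 = -100*(-9 - 2 - 9/16*2) + 1 = -100*(-9 - 2 - 9/8) + 1 = -100*(-97/8) + 1 = 2425/2 + 1 = 2427/2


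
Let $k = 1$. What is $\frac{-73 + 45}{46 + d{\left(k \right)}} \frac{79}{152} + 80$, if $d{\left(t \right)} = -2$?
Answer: $\frac{133207}{1672} \approx 79.669$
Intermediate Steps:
$\frac{-73 + 45}{46 + d{\left(k \right)}} \frac{79}{152} + 80 = \frac{-73 + 45}{46 - 2} \cdot \frac{79}{152} + 80 = - \frac{28}{44} \cdot 79 \cdot \frac{1}{152} + 80 = \left(-28\right) \frac{1}{44} \cdot \frac{79}{152} + 80 = \left(- \frac{7}{11}\right) \frac{79}{152} + 80 = - \frac{553}{1672} + 80 = \frac{133207}{1672}$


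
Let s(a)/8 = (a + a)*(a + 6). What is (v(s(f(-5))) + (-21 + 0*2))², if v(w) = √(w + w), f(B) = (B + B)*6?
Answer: 104121 - 6048*√5 ≈ 90597.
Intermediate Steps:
f(B) = 12*B (f(B) = (2*B)*6 = 12*B)
s(a) = 16*a*(6 + a) (s(a) = 8*((a + a)*(a + 6)) = 8*((2*a)*(6 + a)) = 8*(2*a*(6 + a)) = 16*a*(6 + a))
v(w) = √2*√w (v(w) = √(2*w) = √2*√w)
(v(s(f(-5))) + (-21 + 0*2))² = (√2*√(16*(12*(-5))*(6 + 12*(-5))) + (-21 + 0*2))² = (√2*√(16*(-60)*(6 - 60)) + (-21 + 0))² = (√2*√(16*(-60)*(-54)) - 21)² = (√2*√51840 - 21)² = (√2*(72*√10) - 21)² = (144*√5 - 21)² = (-21 + 144*√5)²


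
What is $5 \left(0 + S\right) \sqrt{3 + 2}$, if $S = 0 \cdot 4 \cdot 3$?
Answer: $0$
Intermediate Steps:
$S = 0$ ($S = 0 \cdot 3 = 0$)
$5 \left(0 + S\right) \sqrt{3 + 2} = 5 \left(0 + 0\right) \sqrt{3 + 2} = 5 \cdot 0 \sqrt{5} = 0 \sqrt{5} = 0$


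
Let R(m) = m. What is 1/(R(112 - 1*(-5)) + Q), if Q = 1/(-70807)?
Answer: 70807/8284418 ≈ 0.0085470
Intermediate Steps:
Q = -1/70807 ≈ -1.4123e-5
1/(R(112 - 1*(-5)) + Q) = 1/((112 - 1*(-5)) - 1/70807) = 1/((112 + 5) - 1/70807) = 1/(117 - 1/70807) = 1/(8284418/70807) = 70807/8284418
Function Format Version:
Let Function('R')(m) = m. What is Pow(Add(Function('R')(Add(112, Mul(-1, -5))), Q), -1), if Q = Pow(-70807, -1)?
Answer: Rational(70807, 8284418) ≈ 0.0085470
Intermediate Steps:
Q = Rational(-1, 70807) ≈ -1.4123e-5
Pow(Add(Function('R')(Add(112, Mul(-1, -5))), Q), -1) = Pow(Add(Add(112, Mul(-1, -5)), Rational(-1, 70807)), -1) = Pow(Add(Add(112, 5), Rational(-1, 70807)), -1) = Pow(Add(117, Rational(-1, 70807)), -1) = Pow(Rational(8284418, 70807), -1) = Rational(70807, 8284418)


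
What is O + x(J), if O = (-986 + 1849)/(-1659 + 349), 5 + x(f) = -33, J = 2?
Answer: -50643/1310 ≈ -38.659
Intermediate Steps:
x(f) = -38 (x(f) = -5 - 33 = -38)
O = -863/1310 (O = 863/(-1310) = 863*(-1/1310) = -863/1310 ≈ -0.65878)
O + x(J) = -863/1310 - 38 = -50643/1310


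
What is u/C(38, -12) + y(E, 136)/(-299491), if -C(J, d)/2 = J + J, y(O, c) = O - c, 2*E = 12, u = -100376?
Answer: 3757716047/5690329 ≈ 660.37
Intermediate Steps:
E = 6 (E = (1/2)*12 = 6)
C(J, d) = -4*J (C(J, d) = -2*(J + J) = -4*J)
u/C(38, -12) + y(E, 136)/(-299491) = -100376/((-4*38)) + (6 - 1*136)/(-299491) = -100376/(-152) + (6 - 136)*(-1/299491) = -100376*(-1/152) - 130*(-1/299491) = 12547/19 + 130/299491 = 3757716047/5690329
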